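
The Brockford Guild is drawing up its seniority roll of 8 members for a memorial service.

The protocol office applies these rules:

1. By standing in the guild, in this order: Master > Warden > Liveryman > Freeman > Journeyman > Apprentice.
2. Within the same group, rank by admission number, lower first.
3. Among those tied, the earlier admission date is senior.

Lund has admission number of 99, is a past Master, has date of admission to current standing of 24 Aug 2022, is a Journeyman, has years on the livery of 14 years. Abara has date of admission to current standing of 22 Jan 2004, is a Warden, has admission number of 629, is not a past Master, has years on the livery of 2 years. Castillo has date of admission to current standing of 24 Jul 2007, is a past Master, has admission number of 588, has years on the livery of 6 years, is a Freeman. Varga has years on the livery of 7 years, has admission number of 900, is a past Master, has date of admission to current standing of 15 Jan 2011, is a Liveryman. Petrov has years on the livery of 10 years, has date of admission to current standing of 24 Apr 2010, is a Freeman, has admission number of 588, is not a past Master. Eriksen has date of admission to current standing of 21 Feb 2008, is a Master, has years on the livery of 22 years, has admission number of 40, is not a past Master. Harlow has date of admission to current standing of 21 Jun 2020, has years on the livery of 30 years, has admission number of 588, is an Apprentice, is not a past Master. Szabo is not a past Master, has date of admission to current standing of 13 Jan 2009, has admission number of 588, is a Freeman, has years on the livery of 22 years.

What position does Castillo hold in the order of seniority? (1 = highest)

4

By standing in the guild: Eriksen (Master); then Abara (Warden); then Varga (Liveryman); then Castillo, Szabo and Petrov (Freeman); then Lund (Journeyman); then Harlow (Apprentice).
Castillo, Szabo and Petrov all have admission number 588, so the next rule applies.
Among Castillo, Szabo and Petrov, by date of admission to current standing (earlier first): Castillo (24 Jul 2007) before Szabo (13 Jan 2009) before Petrov (24 Apr 2010).
Order: Eriksen, Abara, Varga, Castillo, Szabo, Petrov, Lund, Harlow. So position 4.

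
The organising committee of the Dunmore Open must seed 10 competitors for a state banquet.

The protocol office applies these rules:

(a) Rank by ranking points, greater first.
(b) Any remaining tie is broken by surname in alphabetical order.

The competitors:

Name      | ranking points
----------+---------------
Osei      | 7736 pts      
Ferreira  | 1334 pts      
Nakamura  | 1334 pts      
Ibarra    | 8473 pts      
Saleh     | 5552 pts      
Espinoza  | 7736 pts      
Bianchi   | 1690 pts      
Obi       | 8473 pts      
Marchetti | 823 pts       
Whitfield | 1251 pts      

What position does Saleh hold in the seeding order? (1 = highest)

5

By ranking points (higher first): Ibarra and Obi (both 8473 pts); then Espinoza and Osei (both 7736 pts); then Saleh (5552 pts); then Bianchi (1690 pts); then Ferreira and Nakamura (both 1334 pts); then Whitfield (1251 pts); then Marchetti (823 pts).
Among Ibarra and Obi, alphabetically by surname: Ibarra before Obi.
Among Espinoza and Osei, alphabetically by surname: Espinoza before Osei.
Among Ferreira and Nakamura, alphabetically by surname: Ferreira before Nakamura.
Order: Ibarra, Obi, Espinoza, Osei, Saleh, Bianchi, Ferreira, Nakamura, Whitfield, Marchetti. So position 5.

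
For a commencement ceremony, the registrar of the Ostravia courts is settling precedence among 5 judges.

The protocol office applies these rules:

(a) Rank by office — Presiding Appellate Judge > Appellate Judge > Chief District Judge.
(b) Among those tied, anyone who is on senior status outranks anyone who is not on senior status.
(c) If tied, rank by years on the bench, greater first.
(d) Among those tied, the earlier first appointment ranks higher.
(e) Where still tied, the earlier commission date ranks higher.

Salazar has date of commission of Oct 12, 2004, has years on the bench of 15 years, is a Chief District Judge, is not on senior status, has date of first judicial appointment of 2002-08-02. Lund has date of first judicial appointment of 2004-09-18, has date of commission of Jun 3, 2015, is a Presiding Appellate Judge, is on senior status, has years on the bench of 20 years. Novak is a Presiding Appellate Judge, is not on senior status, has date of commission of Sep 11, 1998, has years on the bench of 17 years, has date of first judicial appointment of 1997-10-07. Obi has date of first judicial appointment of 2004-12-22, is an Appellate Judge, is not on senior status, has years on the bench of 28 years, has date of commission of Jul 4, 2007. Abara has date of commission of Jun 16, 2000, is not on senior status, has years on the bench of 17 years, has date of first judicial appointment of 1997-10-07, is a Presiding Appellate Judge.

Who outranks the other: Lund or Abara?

By office: Lund, Novak and Abara (Presiding Appellate Judge); then Obi (Appellate Judge); then Salazar (Chief District Judge).
Among Lund, Novak and Abara, on senior status before not on senior status: Lund (on senior status) before Novak and Abara (not on senior status).
Novak and Abara both have years on the bench 17 years, so the next rule applies.
Novak and Abara both have date of first judicial appointment 1997-10-07, so the next rule applies.
Among Novak and Abara, by date of commission (earlier first): Novak (Sep 11, 1998) before Abara (Jun 16, 2000).
So Lund takes precedence.

Lund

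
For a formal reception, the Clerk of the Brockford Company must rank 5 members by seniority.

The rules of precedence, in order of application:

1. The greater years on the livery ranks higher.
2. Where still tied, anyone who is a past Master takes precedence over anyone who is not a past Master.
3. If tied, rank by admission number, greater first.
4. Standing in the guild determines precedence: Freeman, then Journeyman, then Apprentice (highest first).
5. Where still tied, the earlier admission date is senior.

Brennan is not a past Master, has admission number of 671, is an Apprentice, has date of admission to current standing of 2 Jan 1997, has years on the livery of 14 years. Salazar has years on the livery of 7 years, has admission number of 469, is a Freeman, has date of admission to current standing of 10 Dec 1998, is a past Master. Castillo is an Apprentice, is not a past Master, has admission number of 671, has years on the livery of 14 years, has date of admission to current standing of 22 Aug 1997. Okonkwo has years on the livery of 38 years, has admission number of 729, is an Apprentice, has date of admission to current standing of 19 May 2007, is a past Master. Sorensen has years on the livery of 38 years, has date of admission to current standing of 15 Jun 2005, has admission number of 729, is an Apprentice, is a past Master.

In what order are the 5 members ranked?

Sorensen, Okonkwo, Brennan, Castillo, Salazar

By years on the livery (higher first): Sorensen and Okonkwo (both 38 years); then Brennan and Castillo (both 14 years); then Salazar (7 years).
Sorensen and Okonkwo are each a past Master, so the next rule applies.
Sorensen and Okonkwo both have admission number 729, so the next rule applies.
Sorensen and Okonkwo are each Apprentice, so the next rule applies.
Among Sorensen and Okonkwo, by date of admission to current standing (earlier first): Sorensen (15 Jun 2005) before Okonkwo (19 May 2007).
Brennan and Castillo are each not a past Master, so the next rule applies.
Brennan and Castillo both have admission number 671, so the next rule applies.
Brennan and Castillo are each Apprentice, so the next rule applies.
Among Brennan and Castillo, by date of admission to current standing (earlier first): Brennan (2 Jan 1997) before Castillo (22 Aug 1997).
Full order: Sorensen, Okonkwo, Brennan, Castillo, Salazar.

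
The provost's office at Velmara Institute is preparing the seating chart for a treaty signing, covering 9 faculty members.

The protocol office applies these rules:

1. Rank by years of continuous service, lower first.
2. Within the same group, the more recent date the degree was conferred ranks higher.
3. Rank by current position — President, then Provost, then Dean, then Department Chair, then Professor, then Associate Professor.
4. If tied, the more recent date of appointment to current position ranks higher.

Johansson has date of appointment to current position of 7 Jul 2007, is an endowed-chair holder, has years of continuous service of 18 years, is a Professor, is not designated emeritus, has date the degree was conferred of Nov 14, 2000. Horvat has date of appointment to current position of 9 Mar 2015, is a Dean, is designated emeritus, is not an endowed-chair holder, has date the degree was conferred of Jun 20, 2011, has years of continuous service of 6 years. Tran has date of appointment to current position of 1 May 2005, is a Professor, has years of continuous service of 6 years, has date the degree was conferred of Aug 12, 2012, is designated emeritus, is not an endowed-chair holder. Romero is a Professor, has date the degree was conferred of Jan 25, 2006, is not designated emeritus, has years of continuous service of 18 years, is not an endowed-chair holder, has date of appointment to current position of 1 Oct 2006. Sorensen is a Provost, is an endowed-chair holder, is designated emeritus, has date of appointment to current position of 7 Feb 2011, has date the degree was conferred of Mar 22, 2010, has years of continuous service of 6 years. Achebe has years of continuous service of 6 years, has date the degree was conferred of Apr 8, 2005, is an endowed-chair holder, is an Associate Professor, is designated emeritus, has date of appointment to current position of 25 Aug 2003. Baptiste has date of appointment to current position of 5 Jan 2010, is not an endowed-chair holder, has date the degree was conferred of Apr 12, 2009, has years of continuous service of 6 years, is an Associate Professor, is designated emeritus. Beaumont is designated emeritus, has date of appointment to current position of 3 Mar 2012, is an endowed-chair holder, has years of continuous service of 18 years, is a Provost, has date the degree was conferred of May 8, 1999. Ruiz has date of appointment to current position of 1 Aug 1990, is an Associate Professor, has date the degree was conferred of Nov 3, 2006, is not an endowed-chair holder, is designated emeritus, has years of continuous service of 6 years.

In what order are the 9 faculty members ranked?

Tran, Horvat, Sorensen, Baptiste, Ruiz, Achebe, Romero, Johansson, Beaumont

By years of continuous service (lower first): Tran, Horvat, Sorensen, Baptiste, Ruiz and Achebe (each 6 years); then Romero, Johansson and Beaumont (each 18 years).
Among Tran, Horvat, Sorensen, Baptiste, Ruiz and Achebe, by date the degree was conferred (later first): Tran (Aug 12, 2012) before Horvat (Jun 20, 2011) before Sorensen (Mar 22, 2010) before Baptiste (Apr 12, 2009) before Ruiz (Nov 3, 2006) before Achebe (Apr 8, 2005).
Among Romero, Johansson and Beaumont, by date the degree was conferred (later first): Romero (Jan 25, 2006) before Johansson (Nov 14, 2000) before Beaumont (May 8, 1999).
Full order: Tran, Horvat, Sorensen, Baptiste, Ruiz, Achebe, Romero, Johansson, Beaumont.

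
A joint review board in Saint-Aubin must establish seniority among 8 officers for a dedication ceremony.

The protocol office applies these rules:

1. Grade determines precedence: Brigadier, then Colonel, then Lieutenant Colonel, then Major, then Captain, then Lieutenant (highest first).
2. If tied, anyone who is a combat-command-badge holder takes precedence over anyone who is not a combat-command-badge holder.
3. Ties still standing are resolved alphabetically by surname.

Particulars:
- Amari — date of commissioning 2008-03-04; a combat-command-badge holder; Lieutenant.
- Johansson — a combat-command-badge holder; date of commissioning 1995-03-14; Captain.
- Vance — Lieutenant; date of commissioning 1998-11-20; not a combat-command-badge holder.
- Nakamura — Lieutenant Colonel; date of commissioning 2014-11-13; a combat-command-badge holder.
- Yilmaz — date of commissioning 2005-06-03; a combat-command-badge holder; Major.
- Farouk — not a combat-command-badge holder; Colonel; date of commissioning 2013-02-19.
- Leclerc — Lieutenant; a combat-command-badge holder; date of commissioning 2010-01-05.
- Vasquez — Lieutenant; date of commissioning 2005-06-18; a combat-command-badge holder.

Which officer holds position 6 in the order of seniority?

Leclerc

By grade: Farouk (Colonel); then Nakamura (Lieutenant Colonel); then Yilmaz (Major); then Johansson (Captain); then Amari, Leclerc, Vasquez and Vance (Lieutenant).
Among Amari, Leclerc, Vasquez and Vance, a combat-command-badge holder before not a combat-command-badge holder: Amari, Leclerc and Vasquez (a combat-command-badge holder) before Vance (not a combat-command-badge holder).
Among Amari, Leclerc and Vasquez, alphabetically by surname: Amari before Leclerc before Vasquez.
Order: Farouk, Nakamura, Yilmaz, Johansson, Amari, Leclerc, Vasquez, Vance.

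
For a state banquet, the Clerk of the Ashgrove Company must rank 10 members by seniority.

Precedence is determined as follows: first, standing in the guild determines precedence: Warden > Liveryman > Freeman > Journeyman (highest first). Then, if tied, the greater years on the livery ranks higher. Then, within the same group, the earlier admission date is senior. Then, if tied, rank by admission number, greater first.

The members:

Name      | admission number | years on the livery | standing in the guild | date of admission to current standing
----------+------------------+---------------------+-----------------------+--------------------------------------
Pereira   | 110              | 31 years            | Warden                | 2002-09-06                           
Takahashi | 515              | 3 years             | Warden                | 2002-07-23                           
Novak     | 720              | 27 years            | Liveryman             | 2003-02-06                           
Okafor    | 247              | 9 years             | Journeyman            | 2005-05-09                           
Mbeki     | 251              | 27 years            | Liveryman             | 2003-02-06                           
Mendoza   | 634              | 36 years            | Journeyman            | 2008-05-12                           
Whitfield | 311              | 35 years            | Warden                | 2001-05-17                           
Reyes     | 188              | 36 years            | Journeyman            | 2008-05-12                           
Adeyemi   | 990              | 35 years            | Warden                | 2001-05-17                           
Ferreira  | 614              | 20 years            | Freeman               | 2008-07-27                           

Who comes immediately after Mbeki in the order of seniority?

By standing in the guild: Adeyemi, Whitfield, Pereira and Takahashi (Warden); then Novak and Mbeki (Liveryman); then Ferreira (Freeman); then Mendoza, Reyes and Okafor (Journeyman).
Among Adeyemi, Whitfield, Pereira and Takahashi, by years on the livery (higher first): Adeyemi and Whitfield (35 years) before Pereira (31 years) before Takahashi (3 years).
Adeyemi and Whitfield both have date of admission to current standing 2001-05-17, so the next rule applies.
Among Adeyemi and Whitfield, by admission number (higher first): Adeyemi (990) before Whitfield (311).
Novak and Mbeki both have years on the livery 27 years, so the next rule applies.
Novak and Mbeki both have date of admission to current standing 2003-02-06, so the next rule applies.
Among Novak and Mbeki, by admission number (higher first): Novak (720) before Mbeki (251).
Among Mendoza, Reyes and Okafor, by years on the livery (higher first): Mendoza and Reyes (36 years) before Okafor (9 years).
Mendoza and Reyes both have date of admission to current standing 2008-05-12, so the next rule applies.
Among Mendoza and Reyes, by admission number (higher first): Mendoza (634) before Reyes (188).
Order: Adeyemi, Whitfield, Pereira, Takahashi, Novak, Mbeki, Ferreira, Mendoza, Reyes, Okafor.

Ferreira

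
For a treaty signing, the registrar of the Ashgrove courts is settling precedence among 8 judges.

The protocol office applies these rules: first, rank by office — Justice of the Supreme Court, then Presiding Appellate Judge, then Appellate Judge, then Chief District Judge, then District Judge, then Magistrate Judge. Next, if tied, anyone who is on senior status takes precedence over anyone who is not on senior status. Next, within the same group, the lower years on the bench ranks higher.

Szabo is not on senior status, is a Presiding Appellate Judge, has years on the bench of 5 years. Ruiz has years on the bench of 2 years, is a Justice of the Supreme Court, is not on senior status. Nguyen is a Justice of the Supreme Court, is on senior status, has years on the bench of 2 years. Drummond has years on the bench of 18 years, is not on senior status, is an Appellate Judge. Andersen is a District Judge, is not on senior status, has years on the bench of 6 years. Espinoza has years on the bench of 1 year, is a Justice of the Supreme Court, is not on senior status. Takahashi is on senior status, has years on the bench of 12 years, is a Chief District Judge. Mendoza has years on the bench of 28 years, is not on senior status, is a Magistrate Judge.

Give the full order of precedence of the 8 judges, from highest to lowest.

Nguyen, Espinoza, Ruiz, Szabo, Drummond, Takahashi, Andersen, Mendoza

By office: Nguyen, Espinoza and Ruiz (Justice of the Supreme Court); then Szabo (Presiding Appellate Judge); then Drummond (Appellate Judge); then Takahashi (Chief District Judge); then Andersen (District Judge); then Mendoza (Magistrate Judge).
Among Nguyen, Espinoza and Ruiz, on senior status before not on senior status: Nguyen (on senior status) before Espinoza and Ruiz (not on senior status).
Among Espinoza and Ruiz, by years on the bench (lower first): Espinoza (1 year) before Ruiz (2 years).
Full order: Nguyen, Espinoza, Ruiz, Szabo, Drummond, Takahashi, Andersen, Mendoza.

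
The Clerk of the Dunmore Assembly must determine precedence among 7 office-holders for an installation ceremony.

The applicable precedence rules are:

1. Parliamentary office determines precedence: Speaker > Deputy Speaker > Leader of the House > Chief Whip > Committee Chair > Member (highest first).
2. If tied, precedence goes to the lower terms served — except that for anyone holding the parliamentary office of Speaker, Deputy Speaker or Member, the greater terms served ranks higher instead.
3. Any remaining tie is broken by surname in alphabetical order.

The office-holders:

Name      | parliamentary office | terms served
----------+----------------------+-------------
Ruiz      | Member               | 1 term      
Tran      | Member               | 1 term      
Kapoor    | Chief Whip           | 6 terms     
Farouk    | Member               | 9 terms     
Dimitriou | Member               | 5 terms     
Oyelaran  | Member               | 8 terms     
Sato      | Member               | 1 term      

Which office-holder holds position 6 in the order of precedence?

Sato

By parliamentary office: Kapoor (Chief Whip); then Farouk, Oyelaran, Dimitriou, Ruiz, Sato and Tran (Member).
Among Farouk, Oyelaran, Dimitriou, Ruiz, Sato and Tran, by terms served (higher first) (reversed rule for this group): Farouk (9 terms) before Oyelaran (8 terms) before Dimitriou (5 terms) before Ruiz, Sato and Tran (1 term).
Among Ruiz, Sato and Tran, alphabetically by surname: Ruiz before Sato before Tran.
Order: Kapoor, Farouk, Oyelaran, Dimitriou, Ruiz, Sato, Tran.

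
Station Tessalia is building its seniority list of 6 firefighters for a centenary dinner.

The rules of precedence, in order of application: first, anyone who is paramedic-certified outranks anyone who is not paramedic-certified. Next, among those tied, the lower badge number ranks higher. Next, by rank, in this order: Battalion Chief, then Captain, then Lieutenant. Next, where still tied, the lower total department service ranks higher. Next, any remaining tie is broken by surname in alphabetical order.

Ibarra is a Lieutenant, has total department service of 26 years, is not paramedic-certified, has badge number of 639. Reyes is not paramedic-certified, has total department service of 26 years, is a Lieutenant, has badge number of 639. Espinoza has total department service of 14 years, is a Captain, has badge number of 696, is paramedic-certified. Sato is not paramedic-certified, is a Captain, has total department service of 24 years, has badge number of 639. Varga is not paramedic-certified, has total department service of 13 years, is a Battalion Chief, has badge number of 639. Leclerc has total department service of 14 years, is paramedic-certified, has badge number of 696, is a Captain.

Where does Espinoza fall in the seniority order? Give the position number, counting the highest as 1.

By the first rule: Espinoza and Leclerc (both paramedic-certified); then Varga, Sato, Ibarra and Reyes (each not paramedic-certified).
Espinoza and Leclerc both have badge number 696, so the next rule applies.
Espinoza and Leclerc are each Captain, so the next rule applies.
Espinoza and Leclerc both have total department service 14 years, so the next rule applies.
Among Espinoza and Leclerc, alphabetically by surname: Espinoza before Leclerc.
Varga, Sato, Ibarra and Reyes all have badge number 639, so the next rule applies.
Among Varga, Sato, Ibarra and Reyes, by rank: Varga (Battalion Chief) before Sato (Captain) before Ibarra and Reyes (Lieutenant).
Ibarra and Reyes both have total department service 26 years, so the next rule applies.
Among Ibarra and Reyes, alphabetically by surname: Ibarra before Reyes.
Order: Espinoza, Leclerc, Varga, Sato, Ibarra, Reyes. So position 1.

1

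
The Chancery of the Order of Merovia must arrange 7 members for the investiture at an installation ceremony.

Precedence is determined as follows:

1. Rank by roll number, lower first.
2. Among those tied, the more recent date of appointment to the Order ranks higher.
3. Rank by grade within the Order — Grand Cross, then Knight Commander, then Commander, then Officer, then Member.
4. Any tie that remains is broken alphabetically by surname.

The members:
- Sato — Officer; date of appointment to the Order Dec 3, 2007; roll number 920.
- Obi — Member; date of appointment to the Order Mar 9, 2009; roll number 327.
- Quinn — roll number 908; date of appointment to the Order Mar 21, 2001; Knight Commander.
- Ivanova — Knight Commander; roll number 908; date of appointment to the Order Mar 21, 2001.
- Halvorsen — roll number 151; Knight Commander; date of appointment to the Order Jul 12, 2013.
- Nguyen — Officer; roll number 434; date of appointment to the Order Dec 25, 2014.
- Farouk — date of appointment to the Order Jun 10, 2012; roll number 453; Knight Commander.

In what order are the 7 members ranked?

Halvorsen, Obi, Nguyen, Farouk, Ivanova, Quinn, Sato

By roll number (lower first): Halvorsen (151); then Obi (327); then Nguyen (434); then Farouk (453); then Ivanova and Quinn (both 908); then Sato (920).
Ivanova and Quinn both have date of appointment to the Order Mar 21, 2001, so the next rule applies.
Ivanova and Quinn are each Knight Commander, so the next rule applies.
Among Ivanova and Quinn, alphabetically by surname: Ivanova before Quinn.
Full order: Halvorsen, Obi, Nguyen, Farouk, Ivanova, Quinn, Sato.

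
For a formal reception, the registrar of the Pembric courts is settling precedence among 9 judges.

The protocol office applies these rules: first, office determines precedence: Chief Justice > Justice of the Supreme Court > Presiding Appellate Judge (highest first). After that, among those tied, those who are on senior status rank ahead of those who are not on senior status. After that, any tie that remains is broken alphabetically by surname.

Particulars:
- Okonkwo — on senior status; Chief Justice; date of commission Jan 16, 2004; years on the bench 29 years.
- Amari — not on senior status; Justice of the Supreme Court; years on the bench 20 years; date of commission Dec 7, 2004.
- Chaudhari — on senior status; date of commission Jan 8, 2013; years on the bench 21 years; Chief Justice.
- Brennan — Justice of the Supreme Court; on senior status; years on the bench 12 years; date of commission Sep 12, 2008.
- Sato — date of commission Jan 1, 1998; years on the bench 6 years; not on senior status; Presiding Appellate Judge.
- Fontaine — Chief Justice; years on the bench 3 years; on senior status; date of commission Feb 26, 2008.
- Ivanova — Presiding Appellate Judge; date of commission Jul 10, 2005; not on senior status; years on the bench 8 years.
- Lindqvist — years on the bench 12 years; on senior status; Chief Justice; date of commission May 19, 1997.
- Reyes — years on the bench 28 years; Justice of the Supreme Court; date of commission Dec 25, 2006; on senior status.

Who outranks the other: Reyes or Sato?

Reyes

By office: Chaudhari, Fontaine, Lindqvist and Okonkwo (Chief Justice); then Brennan, Reyes and Amari (Justice of the Supreme Court); then Ivanova and Sato (Presiding Appellate Judge).
Chaudhari, Fontaine, Lindqvist and Okonkwo are each on senior status, so the next rule applies.
Among Chaudhari, Fontaine, Lindqvist and Okonkwo, alphabetically by surname: Chaudhari before Fontaine before Lindqvist before Okonkwo.
Among Brennan, Reyes and Amari, on senior status before not on senior status: Brennan and Reyes (on senior status) before Amari (not on senior status).
Among Brennan and Reyes, alphabetically by surname: Brennan before Reyes.
Ivanova and Sato are each not on senior status, so the next rule applies.
Among Ivanova and Sato, alphabetically by surname: Ivanova before Sato.
So Reyes takes precedence.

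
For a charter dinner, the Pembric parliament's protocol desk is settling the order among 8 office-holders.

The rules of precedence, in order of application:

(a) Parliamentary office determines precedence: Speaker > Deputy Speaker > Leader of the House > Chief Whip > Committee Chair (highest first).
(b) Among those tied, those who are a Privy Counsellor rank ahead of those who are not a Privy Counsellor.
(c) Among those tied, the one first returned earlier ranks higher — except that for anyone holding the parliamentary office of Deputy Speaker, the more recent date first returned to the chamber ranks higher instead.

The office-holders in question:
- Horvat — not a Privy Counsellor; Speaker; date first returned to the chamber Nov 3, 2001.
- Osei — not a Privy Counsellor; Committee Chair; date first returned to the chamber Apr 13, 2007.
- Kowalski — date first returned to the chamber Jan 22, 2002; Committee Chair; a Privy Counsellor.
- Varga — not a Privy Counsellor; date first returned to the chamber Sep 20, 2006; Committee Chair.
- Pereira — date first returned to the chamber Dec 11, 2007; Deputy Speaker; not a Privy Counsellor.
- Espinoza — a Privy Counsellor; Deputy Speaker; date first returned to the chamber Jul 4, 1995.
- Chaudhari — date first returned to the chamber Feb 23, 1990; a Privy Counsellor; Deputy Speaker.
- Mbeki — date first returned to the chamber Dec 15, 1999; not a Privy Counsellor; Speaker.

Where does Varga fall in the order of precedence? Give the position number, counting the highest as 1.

By parliamentary office: Mbeki and Horvat (Speaker); then Espinoza, Chaudhari and Pereira (Deputy Speaker); then Kowalski, Varga and Osei (Committee Chair).
Mbeki and Horvat are each not a Privy Counsellor, so the next rule applies.
Among Mbeki and Horvat, by date first returned to the chamber (earlier first): Mbeki (Dec 15, 1999) before Horvat (Nov 3, 2001).
Among Espinoza, Chaudhari and Pereira, a Privy Counsellor before not a Privy Counsellor: Espinoza and Chaudhari (a Privy Counsellor) before Pereira (not a Privy Counsellor).
Among Espinoza and Chaudhari, by date first returned to the chamber (later first) (reversed rule for this group): Espinoza (Jul 4, 1995) before Chaudhari (Feb 23, 1990).
Among Kowalski, Varga and Osei, a Privy Counsellor before not a Privy Counsellor: Kowalski (a Privy Counsellor) before Varga and Osei (not a Privy Counsellor).
Among Varga and Osei, by date first returned to the chamber (earlier first): Varga (Sep 20, 2006) before Osei (Apr 13, 2007).
Order: Mbeki, Horvat, Espinoza, Chaudhari, Pereira, Kowalski, Varga, Osei. So position 7.

7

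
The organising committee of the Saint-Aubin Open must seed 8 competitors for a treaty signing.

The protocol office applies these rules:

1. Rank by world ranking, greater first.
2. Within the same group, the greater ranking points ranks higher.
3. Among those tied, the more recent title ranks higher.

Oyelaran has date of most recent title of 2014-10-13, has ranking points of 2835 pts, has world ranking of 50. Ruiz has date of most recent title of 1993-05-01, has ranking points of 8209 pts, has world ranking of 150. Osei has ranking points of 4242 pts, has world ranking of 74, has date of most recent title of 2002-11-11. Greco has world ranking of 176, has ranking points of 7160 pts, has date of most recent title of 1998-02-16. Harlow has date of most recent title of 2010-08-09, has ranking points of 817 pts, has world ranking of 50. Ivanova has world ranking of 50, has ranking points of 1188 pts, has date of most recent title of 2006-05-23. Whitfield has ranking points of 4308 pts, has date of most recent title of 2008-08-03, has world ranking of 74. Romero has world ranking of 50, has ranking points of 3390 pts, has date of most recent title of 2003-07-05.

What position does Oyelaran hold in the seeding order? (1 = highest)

By world ranking (higher first): Greco (176); then Ruiz (150); then Whitfield and Osei (both 74); then Romero, Oyelaran, Ivanova and Harlow (each 50).
Among Whitfield and Osei, by ranking points (higher first): Whitfield (4308 pts) before Osei (4242 pts).
Among Romero, Oyelaran, Ivanova and Harlow, by ranking points (higher first): Romero (3390 pts) before Oyelaran (2835 pts) before Ivanova (1188 pts) before Harlow (817 pts).
Order: Greco, Ruiz, Whitfield, Osei, Romero, Oyelaran, Ivanova, Harlow. So position 6.

6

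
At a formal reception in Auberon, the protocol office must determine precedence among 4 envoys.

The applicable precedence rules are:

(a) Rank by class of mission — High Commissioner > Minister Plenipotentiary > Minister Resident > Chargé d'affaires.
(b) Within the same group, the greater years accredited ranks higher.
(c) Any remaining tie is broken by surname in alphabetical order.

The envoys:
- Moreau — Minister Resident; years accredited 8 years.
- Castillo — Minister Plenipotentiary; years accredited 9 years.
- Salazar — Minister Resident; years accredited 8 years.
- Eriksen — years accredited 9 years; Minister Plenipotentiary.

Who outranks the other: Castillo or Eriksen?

Castillo

By class of mission: Castillo and Eriksen (Minister Plenipotentiary); then Moreau and Salazar (Minister Resident).
Castillo and Eriksen both have years accredited 9 years, so the next rule applies.
Among Castillo and Eriksen, alphabetically by surname: Castillo before Eriksen.
Moreau and Salazar both have years accredited 8 years, so the next rule applies.
Among Moreau and Salazar, alphabetically by surname: Moreau before Salazar.
So Castillo takes precedence.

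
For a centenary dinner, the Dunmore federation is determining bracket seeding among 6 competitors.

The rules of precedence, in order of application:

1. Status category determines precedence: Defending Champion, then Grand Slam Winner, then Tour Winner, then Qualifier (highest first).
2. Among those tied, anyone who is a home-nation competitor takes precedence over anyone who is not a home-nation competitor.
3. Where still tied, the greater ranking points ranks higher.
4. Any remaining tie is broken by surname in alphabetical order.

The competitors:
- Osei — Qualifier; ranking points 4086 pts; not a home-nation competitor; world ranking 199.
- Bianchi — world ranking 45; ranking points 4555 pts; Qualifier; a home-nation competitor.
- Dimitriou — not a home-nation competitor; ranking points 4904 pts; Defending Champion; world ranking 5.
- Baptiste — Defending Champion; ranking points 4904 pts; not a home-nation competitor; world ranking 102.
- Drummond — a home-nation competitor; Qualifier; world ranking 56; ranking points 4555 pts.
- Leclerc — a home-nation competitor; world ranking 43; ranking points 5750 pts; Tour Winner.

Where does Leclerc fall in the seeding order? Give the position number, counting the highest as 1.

3

By status category: Baptiste and Dimitriou (Defending Champion); then Leclerc (Tour Winner); then Bianchi, Drummond and Osei (Qualifier).
Baptiste and Dimitriou are each not a home-nation competitor, so the next rule applies.
Baptiste and Dimitriou both have ranking points 4904 pts, so the next rule applies.
Among Baptiste and Dimitriou, alphabetically by surname: Baptiste before Dimitriou.
Among Bianchi, Drummond and Osei, a home-nation competitor before not a home-nation competitor: Bianchi and Drummond (a home-nation competitor) before Osei (not a home-nation competitor).
Bianchi and Drummond both have ranking points 4555 pts, so the next rule applies.
Among Bianchi and Drummond, alphabetically by surname: Bianchi before Drummond.
Order: Baptiste, Dimitriou, Leclerc, Bianchi, Drummond, Osei. So position 3.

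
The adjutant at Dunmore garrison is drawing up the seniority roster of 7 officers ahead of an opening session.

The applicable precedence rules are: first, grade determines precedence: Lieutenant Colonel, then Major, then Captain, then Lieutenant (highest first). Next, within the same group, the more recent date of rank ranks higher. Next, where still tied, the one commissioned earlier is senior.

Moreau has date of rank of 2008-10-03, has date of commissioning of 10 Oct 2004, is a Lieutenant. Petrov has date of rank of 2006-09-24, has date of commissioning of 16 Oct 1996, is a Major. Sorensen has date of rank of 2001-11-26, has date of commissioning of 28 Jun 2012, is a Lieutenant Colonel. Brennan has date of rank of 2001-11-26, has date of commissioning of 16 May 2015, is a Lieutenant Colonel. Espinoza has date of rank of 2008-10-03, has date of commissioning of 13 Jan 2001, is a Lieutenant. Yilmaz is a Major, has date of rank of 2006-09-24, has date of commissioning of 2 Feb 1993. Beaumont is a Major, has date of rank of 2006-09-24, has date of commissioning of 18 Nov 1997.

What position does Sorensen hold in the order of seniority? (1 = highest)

1

By grade: Sorensen and Brennan (Lieutenant Colonel); then Yilmaz, Petrov and Beaumont (Major); then Espinoza and Moreau (Lieutenant).
Sorensen and Brennan both have date of rank 2001-11-26, so the next rule applies.
Among Sorensen and Brennan, by date of commissioning (earlier first): Sorensen (28 Jun 2012) before Brennan (16 May 2015).
Yilmaz, Petrov and Beaumont all have date of rank 2006-09-24, so the next rule applies.
Among Yilmaz, Petrov and Beaumont, by date of commissioning (earlier first): Yilmaz (2 Feb 1993) before Petrov (16 Oct 1996) before Beaumont (18 Nov 1997).
Espinoza and Moreau both have date of rank 2008-10-03, so the next rule applies.
Among Espinoza and Moreau, by date of commissioning (earlier first): Espinoza (13 Jan 2001) before Moreau (10 Oct 2004).
Order: Sorensen, Brennan, Yilmaz, Petrov, Beaumont, Espinoza, Moreau. So position 1.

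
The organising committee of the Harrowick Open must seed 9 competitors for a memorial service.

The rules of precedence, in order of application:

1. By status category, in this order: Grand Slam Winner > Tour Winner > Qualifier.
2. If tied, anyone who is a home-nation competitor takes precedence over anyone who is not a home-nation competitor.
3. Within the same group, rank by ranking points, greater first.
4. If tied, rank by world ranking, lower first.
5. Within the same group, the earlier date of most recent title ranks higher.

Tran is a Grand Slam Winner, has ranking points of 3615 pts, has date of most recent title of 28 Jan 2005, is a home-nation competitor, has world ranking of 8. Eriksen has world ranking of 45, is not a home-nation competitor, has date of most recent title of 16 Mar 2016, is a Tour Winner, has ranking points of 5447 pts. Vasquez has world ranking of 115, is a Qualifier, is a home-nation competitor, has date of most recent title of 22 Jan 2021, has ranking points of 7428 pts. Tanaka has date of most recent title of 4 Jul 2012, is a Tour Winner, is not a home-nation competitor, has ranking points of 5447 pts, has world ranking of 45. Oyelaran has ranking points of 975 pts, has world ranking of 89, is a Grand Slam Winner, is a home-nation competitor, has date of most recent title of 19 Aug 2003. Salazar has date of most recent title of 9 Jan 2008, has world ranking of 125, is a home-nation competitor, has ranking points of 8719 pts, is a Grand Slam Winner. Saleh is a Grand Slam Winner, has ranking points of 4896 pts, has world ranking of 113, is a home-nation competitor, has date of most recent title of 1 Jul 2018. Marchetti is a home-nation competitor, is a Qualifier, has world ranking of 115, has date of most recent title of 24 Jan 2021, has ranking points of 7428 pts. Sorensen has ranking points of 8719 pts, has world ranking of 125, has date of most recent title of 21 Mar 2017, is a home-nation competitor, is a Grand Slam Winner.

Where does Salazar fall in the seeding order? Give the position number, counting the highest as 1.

By status category: Salazar, Sorensen, Saleh, Tran and Oyelaran (Grand Slam Winner); then Tanaka and Eriksen (Tour Winner); then Vasquez and Marchetti (Qualifier).
Salazar, Sorensen, Saleh, Tran and Oyelaran are each a home-nation competitor, so the next rule applies.
Among Salazar, Sorensen, Saleh, Tran and Oyelaran, by ranking points (higher first): Salazar and Sorensen (8719 pts) before Saleh (4896 pts) before Tran (3615 pts) before Oyelaran (975 pts).
Salazar and Sorensen both have world ranking 125, so the next rule applies.
Among Salazar and Sorensen, by date of most recent title (earlier first): Salazar (9 Jan 2008) before Sorensen (21 Mar 2017).
Tanaka and Eriksen are each not a home-nation competitor, so the next rule applies.
Tanaka and Eriksen both have ranking points 5447 pts, so the next rule applies.
Tanaka and Eriksen both have world ranking 45, so the next rule applies.
Among Tanaka and Eriksen, by date of most recent title (earlier first): Tanaka (4 Jul 2012) before Eriksen (16 Mar 2016).
Vasquez and Marchetti are each a home-nation competitor, so the next rule applies.
Vasquez and Marchetti both have ranking points 7428 pts, so the next rule applies.
Vasquez and Marchetti both have world ranking 115, so the next rule applies.
Among Vasquez and Marchetti, by date of most recent title (earlier first): Vasquez (22 Jan 2021) before Marchetti (24 Jan 2021).
Order: Salazar, Sorensen, Saleh, Tran, Oyelaran, Tanaka, Eriksen, Vasquez, Marchetti. So position 1.

1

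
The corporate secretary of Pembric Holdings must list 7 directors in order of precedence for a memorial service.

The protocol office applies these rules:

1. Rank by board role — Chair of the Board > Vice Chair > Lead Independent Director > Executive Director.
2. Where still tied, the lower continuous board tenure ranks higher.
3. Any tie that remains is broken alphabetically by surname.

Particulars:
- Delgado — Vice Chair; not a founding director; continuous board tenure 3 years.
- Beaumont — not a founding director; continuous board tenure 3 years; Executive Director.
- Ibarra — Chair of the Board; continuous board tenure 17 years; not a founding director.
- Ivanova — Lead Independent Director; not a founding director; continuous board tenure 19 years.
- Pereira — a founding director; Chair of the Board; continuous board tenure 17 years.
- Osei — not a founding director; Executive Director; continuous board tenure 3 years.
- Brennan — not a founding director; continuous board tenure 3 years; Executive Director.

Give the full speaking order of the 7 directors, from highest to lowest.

By board role: Ibarra and Pereira (Chair of the Board); then Delgado (Vice Chair); then Ivanova (Lead Independent Director); then Beaumont, Brennan and Osei (Executive Director).
Ibarra and Pereira both have continuous board tenure 17 years, so the next rule applies.
Among Ibarra and Pereira, alphabetically by surname: Ibarra before Pereira.
Beaumont, Brennan and Osei all have continuous board tenure 3 years, so the next rule applies.
Among Beaumont, Brennan and Osei, alphabetically by surname: Beaumont before Brennan before Osei.
Full order: Ibarra, Pereira, Delgado, Ivanova, Beaumont, Brennan, Osei.

Ibarra, Pereira, Delgado, Ivanova, Beaumont, Brennan, Osei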